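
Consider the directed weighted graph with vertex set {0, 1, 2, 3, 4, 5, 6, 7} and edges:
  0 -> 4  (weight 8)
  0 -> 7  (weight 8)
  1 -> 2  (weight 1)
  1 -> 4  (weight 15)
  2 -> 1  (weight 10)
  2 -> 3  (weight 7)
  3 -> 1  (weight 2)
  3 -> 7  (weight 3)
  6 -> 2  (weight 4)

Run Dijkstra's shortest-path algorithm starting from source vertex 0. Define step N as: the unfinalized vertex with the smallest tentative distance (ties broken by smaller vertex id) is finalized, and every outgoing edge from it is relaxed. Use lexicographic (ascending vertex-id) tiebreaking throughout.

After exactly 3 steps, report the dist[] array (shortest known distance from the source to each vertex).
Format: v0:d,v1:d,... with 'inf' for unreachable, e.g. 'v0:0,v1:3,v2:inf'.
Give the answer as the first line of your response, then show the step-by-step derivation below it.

v0:0,v1:inf,v2:inf,v3:inf,v4:8,v5:inf,v6:inf,v7:8

step 1: dist = v0:0,v1:inf,v2:inf,v3:inf,v4:8,v5:inf,v6:inf,v7:8
step 2: dist = v0:0,v1:inf,v2:inf,v3:inf,v4:8,v5:inf,v6:inf,v7:8
step 3: dist = v0:0,v1:inf,v2:inf,v3:inf,v4:8,v5:inf,v6:inf,v7:8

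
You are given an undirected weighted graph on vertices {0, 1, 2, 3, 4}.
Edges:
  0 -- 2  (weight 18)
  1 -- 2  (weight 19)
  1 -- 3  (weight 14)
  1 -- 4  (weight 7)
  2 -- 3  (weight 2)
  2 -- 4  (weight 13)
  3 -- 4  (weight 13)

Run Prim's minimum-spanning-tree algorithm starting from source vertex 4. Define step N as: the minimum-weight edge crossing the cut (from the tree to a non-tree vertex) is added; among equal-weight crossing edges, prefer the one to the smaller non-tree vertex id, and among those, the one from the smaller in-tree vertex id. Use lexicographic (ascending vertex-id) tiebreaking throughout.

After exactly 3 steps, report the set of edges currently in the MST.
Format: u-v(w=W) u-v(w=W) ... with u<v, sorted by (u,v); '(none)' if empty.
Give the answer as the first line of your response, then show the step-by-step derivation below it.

1-4(w=7) 2-3(w=2) 2-4(w=13)

step 1: add edge 1-4 (w=7); MST = {1-4(w=7)}
step 2: add edge 2-4 (w=13); MST = {1-4(w=7) 2-4(w=13)}
step 3: add edge 2-3 (w=2); MST = {1-4(w=7) 2-3(w=2) 2-4(w=13)}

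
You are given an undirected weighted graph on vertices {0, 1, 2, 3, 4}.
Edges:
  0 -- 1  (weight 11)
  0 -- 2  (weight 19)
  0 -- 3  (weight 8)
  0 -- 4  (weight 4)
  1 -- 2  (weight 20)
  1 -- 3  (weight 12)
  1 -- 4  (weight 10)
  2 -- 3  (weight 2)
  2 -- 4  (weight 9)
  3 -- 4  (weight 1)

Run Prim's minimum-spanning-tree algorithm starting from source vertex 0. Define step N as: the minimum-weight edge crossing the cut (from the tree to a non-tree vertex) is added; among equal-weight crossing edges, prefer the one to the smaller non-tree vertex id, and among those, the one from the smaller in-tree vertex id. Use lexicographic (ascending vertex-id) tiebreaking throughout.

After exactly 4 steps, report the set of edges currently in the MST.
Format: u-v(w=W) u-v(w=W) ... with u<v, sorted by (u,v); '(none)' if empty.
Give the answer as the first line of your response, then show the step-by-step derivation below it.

0-4(w=4) 1-4(w=10) 2-3(w=2) 3-4(w=1)

step 1: add edge 0-4 (w=4); MST = {0-4(w=4)}
step 2: add edge 3-4 (w=1); MST = {0-4(w=4) 3-4(w=1)}
step 3: add edge 2-3 (w=2); MST = {0-4(w=4) 2-3(w=2) 3-4(w=1)}
step 4: add edge 1-4 (w=10); MST = {0-4(w=4) 1-4(w=10) 2-3(w=2) 3-4(w=1)}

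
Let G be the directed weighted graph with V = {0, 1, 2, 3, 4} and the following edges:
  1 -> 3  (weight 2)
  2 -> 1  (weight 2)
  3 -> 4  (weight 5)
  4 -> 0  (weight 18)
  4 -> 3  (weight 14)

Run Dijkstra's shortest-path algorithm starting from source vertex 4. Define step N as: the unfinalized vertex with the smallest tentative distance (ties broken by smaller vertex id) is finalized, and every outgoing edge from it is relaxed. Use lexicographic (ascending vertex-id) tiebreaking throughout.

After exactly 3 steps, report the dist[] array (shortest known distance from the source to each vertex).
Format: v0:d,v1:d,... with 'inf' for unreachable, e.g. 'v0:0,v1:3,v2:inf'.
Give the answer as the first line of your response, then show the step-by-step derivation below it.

v0:18,v1:inf,v2:inf,v3:14,v4:0

step 1: dist = v0:18,v1:inf,v2:inf,v3:14,v4:0
step 2: dist = v0:18,v1:inf,v2:inf,v3:14,v4:0
step 3: dist = v0:18,v1:inf,v2:inf,v3:14,v4:0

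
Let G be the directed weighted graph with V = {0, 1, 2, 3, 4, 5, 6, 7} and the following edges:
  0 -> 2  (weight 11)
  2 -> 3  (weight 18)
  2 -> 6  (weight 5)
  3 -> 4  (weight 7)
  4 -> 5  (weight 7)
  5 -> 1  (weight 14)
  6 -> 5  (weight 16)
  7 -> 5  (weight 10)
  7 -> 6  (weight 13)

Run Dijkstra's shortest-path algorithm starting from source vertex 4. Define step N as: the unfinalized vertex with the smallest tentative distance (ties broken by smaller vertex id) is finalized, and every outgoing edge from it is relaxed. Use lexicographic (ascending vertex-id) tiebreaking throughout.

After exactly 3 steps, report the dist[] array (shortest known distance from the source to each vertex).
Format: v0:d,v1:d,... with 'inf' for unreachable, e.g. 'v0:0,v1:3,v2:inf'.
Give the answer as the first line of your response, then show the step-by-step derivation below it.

v0:inf,v1:21,v2:inf,v3:inf,v4:0,v5:7,v6:inf,v7:inf

step 1: dist = v0:inf,v1:inf,v2:inf,v3:inf,v4:0,v5:7,v6:inf,v7:inf
step 2: dist = v0:inf,v1:21,v2:inf,v3:inf,v4:0,v5:7,v6:inf,v7:inf
step 3: dist = v0:inf,v1:21,v2:inf,v3:inf,v4:0,v5:7,v6:inf,v7:inf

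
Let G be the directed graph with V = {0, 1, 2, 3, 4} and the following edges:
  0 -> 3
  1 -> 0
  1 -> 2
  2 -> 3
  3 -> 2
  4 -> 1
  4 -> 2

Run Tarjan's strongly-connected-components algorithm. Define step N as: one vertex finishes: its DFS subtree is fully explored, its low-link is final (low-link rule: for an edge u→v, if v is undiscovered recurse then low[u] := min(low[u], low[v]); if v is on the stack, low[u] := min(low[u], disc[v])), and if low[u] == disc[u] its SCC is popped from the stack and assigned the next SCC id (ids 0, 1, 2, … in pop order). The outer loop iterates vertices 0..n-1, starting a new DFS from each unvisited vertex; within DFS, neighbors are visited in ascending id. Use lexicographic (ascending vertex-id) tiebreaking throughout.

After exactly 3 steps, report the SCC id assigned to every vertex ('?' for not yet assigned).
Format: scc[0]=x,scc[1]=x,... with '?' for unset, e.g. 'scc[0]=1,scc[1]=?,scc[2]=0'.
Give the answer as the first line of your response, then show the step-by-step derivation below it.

scc[0]=1,scc[1]=?,scc[2]=0,scc[3]=0,scc[4]=?

step 1: low=(low[0]=0,low[1]=?,low[2]=1,low[3]=1,low[4]=?); scc=(scc[0]=?,scc[1]=?,scc[2]=?,scc[3]=?,scc[4]=?)
step 2: low=(low[0]=0,low[1]=?,low[2]=1,low[3]=1,low[4]=?); scc=(scc[0]=?,scc[1]=?,scc[2]=0,scc[3]=0,scc[4]=?)
step 3: low=(low[0]=0,low[1]=?,low[2]=1,low[3]=1,low[4]=?); scc=(scc[0]=1,scc[1]=?,scc[2]=0,scc[3]=0,scc[4]=?)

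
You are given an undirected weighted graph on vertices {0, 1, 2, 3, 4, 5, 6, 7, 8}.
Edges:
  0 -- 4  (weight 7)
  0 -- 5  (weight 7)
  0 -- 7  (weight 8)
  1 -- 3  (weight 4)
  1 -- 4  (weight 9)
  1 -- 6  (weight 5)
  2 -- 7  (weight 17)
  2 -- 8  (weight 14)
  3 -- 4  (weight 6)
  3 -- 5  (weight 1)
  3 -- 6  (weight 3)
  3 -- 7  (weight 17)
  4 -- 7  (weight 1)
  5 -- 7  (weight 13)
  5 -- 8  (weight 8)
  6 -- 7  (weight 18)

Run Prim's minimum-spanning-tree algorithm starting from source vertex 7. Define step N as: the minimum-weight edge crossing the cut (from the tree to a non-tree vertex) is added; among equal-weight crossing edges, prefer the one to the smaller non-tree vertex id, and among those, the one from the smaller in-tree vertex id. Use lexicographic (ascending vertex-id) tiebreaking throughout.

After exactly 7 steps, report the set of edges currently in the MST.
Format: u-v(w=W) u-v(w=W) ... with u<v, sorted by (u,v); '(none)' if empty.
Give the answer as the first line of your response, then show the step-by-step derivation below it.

0-4(w=7) 1-3(w=4) 3-4(w=6) 3-5(w=1) 3-6(w=3) 4-7(w=1) 5-8(w=8)

step 1: add edge 4-7 (w=1); MST = {4-7(w=1)}
step 2: add edge 3-4 (w=6); MST = {3-4(w=6) 4-7(w=1)}
step 3: add edge 3-5 (w=1); MST = {3-4(w=6) 3-5(w=1) 4-7(w=1)}
step 4: add edge 3-6 (w=3); MST = {3-4(w=6) 3-5(w=1) 3-6(w=3) 4-7(w=1)}
step 5: add edge 1-3 (w=4); MST = {1-3(w=4) 3-4(w=6) 3-5(w=1) 3-6(w=3) 4-7(w=1)}
step 6: add edge 0-4 (w=7); MST = {0-4(w=7) 1-3(w=4) 3-4(w=6) 3-5(w=1) 3-6(w=3) 4-7(w=1)}
step 7: add edge 5-8 (w=8); MST = {0-4(w=7) 1-3(w=4) 3-4(w=6) 3-5(w=1) 3-6(w=3) 4-7(w=1) 5-8(w=8)}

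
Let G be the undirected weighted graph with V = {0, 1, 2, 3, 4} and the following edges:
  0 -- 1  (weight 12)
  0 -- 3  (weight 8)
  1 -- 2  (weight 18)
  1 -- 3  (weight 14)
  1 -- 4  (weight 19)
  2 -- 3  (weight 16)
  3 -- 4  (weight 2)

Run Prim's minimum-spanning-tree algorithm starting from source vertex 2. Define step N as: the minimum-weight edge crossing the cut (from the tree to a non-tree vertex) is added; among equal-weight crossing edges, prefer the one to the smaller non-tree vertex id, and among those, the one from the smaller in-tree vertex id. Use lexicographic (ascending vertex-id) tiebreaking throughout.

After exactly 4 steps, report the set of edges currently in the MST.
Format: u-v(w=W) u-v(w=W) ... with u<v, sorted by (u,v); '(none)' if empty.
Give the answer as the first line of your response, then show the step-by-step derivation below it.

0-1(w=12) 0-3(w=8) 2-3(w=16) 3-4(w=2)

step 1: add edge 2-3 (w=16); MST = {2-3(w=16)}
step 2: add edge 3-4 (w=2); MST = {2-3(w=16) 3-4(w=2)}
step 3: add edge 0-3 (w=8); MST = {0-3(w=8) 2-3(w=16) 3-4(w=2)}
step 4: add edge 0-1 (w=12); MST = {0-1(w=12) 0-3(w=8) 2-3(w=16) 3-4(w=2)}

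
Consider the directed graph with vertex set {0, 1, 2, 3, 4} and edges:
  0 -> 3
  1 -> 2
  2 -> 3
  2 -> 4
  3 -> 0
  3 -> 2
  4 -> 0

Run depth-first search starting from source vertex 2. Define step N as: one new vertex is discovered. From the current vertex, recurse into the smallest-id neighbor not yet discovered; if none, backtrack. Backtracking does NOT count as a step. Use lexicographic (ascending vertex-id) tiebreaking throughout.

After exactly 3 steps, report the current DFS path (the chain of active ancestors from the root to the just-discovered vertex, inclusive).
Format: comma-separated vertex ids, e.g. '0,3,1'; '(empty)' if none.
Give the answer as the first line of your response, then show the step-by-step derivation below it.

2,3,0

step 1: discover 2; path=2; order=2
step 2: discover 3; path=2>3; order=2,3
step 3: discover 0; path=2>3>0; order=2,3,0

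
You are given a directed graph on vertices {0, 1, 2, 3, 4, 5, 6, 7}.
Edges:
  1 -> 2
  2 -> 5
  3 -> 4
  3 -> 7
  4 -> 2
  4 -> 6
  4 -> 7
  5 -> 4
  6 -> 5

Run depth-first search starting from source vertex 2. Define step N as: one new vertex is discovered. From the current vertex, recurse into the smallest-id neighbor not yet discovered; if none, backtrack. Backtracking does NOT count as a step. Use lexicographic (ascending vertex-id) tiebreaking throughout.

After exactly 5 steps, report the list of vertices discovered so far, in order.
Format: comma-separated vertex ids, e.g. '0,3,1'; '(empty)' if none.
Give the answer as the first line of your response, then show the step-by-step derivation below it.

2,5,4,6,7

step 1: discover 2; path=2; order=2
step 2: discover 5; path=2>5; order=2,5
step 3: discover 4; path=2>5>4; order=2,5,4
step 4: discover 6; path=2>5>4>6; order=2,5,4,6
step 5: discover 7; path=2>5>4>7; order=2,5,4,6,7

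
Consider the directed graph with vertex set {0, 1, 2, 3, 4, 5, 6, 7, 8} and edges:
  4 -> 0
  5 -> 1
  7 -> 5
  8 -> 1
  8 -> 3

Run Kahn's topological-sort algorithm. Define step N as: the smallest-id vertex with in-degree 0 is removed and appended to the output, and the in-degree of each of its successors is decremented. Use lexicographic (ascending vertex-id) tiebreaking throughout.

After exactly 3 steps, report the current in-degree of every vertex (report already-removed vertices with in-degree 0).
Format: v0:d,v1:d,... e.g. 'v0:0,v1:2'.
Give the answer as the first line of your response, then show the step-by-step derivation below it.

v0:0,v1:2,v2:0,v3:1,v4:0,v5:1,v6:0,v7:0,v8:0

step 1: output 2; order=[2]; indeg=(1,2,0,1,0,1,0,0,0)
step 2: output 4; order=[2,4]; indeg=(0,2,0,1,0,1,0,0,0)
step 3: output 0; order=[2,4,0]; indeg=(0,2,0,1,0,1,0,0,0)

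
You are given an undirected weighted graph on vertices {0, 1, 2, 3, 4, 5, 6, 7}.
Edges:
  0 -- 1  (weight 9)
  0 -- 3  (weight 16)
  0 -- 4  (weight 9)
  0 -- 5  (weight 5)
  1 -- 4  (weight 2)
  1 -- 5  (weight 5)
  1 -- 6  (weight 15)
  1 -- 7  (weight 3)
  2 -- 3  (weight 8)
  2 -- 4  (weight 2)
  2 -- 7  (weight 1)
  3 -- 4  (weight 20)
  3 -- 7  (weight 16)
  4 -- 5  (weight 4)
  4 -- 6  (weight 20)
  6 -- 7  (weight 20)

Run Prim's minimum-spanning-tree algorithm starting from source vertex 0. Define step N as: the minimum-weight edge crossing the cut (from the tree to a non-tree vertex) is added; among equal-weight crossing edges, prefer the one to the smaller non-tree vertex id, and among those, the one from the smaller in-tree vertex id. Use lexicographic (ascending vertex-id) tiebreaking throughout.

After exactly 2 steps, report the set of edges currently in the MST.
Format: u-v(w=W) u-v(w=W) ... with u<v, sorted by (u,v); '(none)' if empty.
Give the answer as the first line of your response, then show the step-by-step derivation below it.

0-5(w=5) 4-5(w=4)

step 1: add edge 0-5 (w=5); MST = {0-5(w=5)}
step 2: add edge 4-5 (w=4); MST = {0-5(w=5) 4-5(w=4)}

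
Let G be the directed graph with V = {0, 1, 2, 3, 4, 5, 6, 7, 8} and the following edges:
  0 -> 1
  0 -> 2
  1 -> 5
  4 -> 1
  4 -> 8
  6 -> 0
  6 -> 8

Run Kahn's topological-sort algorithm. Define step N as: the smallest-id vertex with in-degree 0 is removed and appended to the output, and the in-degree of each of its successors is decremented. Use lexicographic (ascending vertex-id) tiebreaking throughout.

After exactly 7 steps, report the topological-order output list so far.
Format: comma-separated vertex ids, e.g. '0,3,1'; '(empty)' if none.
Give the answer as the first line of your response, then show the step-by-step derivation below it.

3,4,6,0,1,2,5

step 1: output 3; order=[3]; indeg=(1,2,1,0,0,1,0,0,2)
step 2: output 4; order=[3,4]; indeg=(1,1,1,0,0,1,0,0,1)
step 3: output 6; order=[3,4,6]; indeg=(0,1,1,0,0,1,0,0,0)
step 4: output 0; order=[3,4,6,0]; indeg=(0,0,0,0,0,1,0,0,0)
step 5: output 1; order=[3,4,6,0,1]; indeg=(0,0,0,0,0,0,0,0,0)
step 6: output 2; order=[3,4,6,0,1,2]; indeg=(0,0,0,0,0,0,0,0,0)
step 7: output 5; order=[3,4,6,0,1,2,5]; indeg=(0,0,0,0,0,0,0,0,0)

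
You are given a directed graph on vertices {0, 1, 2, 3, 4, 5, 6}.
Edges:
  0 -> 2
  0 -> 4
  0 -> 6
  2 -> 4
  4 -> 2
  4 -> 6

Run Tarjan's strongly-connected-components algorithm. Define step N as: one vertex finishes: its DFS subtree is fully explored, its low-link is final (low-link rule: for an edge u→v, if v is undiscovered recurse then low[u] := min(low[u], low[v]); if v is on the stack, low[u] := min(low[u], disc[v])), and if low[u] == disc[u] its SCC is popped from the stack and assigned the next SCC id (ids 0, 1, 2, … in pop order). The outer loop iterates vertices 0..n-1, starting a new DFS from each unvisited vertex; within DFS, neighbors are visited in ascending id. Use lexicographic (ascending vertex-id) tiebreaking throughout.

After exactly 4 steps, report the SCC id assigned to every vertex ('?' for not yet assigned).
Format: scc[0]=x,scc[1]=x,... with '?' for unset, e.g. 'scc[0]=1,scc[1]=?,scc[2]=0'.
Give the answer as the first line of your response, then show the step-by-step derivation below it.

scc[0]=2,scc[1]=?,scc[2]=1,scc[3]=?,scc[4]=1,scc[5]=?,scc[6]=0

step 1: low=(low[0]=0,low[1]=?,low[2]=1,low[3]=?,low[4]=1,low[5]=?,low[6]=3); scc=(scc[0]=?,scc[1]=?,scc[2]=?,scc[3]=?,scc[4]=?,scc[5]=?,scc[6]=0)
step 2: low=(low[0]=0,low[1]=?,low[2]=1,low[3]=?,low[4]=1,low[5]=?,low[6]=3); scc=(scc[0]=?,scc[1]=?,scc[2]=?,scc[3]=?,scc[4]=?,scc[5]=?,scc[6]=0)
step 3: low=(low[0]=0,low[1]=?,low[2]=1,low[3]=?,low[4]=1,low[5]=?,low[6]=3); scc=(scc[0]=?,scc[1]=?,scc[2]=1,scc[3]=?,scc[4]=1,scc[5]=?,scc[6]=0)
step 4: low=(low[0]=0,low[1]=?,low[2]=1,low[3]=?,low[4]=1,low[5]=?,low[6]=3); scc=(scc[0]=2,scc[1]=?,scc[2]=1,scc[3]=?,scc[4]=1,scc[5]=?,scc[6]=0)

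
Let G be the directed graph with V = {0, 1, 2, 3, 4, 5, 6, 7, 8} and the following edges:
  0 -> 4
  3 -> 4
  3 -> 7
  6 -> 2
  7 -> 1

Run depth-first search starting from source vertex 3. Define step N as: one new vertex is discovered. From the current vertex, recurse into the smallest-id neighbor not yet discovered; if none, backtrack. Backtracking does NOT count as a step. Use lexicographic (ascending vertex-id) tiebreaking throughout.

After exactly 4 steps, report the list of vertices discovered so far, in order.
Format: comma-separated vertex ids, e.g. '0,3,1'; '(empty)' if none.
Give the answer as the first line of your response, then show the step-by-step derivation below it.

3,4,7,1

step 1: discover 3; path=3; order=3
step 2: discover 4; path=3>4; order=3,4
step 3: discover 7; path=3>7; order=3,4,7
step 4: discover 1; path=3>7>1; order=3,4,7,1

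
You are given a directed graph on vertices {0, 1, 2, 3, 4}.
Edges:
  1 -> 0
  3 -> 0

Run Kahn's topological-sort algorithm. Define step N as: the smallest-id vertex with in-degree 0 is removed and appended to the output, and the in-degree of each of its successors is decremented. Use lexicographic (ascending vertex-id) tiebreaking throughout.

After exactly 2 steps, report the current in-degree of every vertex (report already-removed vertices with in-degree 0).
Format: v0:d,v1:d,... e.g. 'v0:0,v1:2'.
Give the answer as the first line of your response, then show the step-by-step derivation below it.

v0:1,v1:0,v2:0,v3:0,v4:0

step 1: output 1; order=[1]; indeg=(1,0,0,0,0)
step 2: output 2; order=[1,2]; indeg=(1,0,0,0,0)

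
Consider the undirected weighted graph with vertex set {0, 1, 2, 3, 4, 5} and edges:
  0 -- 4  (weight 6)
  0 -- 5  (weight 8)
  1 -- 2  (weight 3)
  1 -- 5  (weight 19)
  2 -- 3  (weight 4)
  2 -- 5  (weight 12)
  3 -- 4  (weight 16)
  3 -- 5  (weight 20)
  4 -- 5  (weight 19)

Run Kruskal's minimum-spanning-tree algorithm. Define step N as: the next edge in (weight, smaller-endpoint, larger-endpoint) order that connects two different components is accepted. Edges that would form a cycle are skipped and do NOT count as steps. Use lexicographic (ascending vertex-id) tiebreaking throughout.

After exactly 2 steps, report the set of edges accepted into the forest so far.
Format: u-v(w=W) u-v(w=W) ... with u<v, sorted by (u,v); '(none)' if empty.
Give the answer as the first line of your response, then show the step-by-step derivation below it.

1-2(w=3) 2-3(w=4)

step 1: add edge 1-2 (w=3); MST = {1-2(w=3)}
step 2: add edge 2-3 (w=4); MST = {1-2(w=3) 2-3(w=4)}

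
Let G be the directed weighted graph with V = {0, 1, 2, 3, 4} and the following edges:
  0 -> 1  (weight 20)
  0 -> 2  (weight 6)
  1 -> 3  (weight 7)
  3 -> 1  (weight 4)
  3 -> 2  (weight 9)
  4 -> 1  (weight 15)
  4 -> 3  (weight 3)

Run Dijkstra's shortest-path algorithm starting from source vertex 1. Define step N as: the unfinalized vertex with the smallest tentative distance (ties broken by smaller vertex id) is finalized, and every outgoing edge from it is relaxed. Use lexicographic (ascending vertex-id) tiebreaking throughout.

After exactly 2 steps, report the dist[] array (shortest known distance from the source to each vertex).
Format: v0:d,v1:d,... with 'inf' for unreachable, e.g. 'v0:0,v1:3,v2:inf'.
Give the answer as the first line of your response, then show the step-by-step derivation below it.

v0:inf,v1:0,v2:16,v3:7,v4:inf

step 1: dist = v0:inf,v1:0,v2:inf,v3:7,v4:inf
step 2: dist = v0:inf,v1:0,v2:16,v3:7,v4:inf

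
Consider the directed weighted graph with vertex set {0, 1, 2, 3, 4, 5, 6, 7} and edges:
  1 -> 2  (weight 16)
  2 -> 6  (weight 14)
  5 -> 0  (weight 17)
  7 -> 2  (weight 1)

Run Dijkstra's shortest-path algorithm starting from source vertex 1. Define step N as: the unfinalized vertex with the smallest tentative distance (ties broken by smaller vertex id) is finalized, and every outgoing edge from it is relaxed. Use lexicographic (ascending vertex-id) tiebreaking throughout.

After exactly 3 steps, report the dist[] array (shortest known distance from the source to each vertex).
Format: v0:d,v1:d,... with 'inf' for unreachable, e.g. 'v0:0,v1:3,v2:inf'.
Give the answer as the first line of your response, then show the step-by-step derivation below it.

v0:inf,v1:0,v2:16,v3:inf,v4:inf,v5:inf,v6:30,v7:inf

step 1: dist = v0:inf,v1:0,v2:16,v3:inf,v4:inf,v5:inf,v6:inf,v7:inf
step 2: dist = v0:inf,v1:0,v2:16,v3:inf,v4:inf,v5:inf,v6:30,v7:inf
step 3: dist = v0:inf,v1:0,v2:16,v3:inf,v4:inf,v5:inf,v6:30,v7:inf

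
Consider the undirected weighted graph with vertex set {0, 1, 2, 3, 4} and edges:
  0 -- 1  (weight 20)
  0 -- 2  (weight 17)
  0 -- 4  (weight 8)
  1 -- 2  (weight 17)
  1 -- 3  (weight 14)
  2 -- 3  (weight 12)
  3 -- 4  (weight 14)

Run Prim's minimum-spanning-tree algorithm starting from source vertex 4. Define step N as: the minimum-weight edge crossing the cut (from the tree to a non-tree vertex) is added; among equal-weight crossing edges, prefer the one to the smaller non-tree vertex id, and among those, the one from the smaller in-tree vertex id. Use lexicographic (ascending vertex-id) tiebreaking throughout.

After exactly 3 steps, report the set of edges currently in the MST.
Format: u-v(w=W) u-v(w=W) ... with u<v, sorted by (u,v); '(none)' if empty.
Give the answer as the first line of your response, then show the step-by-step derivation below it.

0-4(w=8) 2-3(w=12) 3-4(w=14)

step 1: add edge 0-4 (w=8); MST = {0-4(w=8)}
step 2: add edge 3-4 (w=14); MST = {0-4(w=8) 3-4(w=14)}
step 3: add edge 2-3 (w=12); MST = {0-4(w=8) 2-3(w=12) 3-4(w=14)}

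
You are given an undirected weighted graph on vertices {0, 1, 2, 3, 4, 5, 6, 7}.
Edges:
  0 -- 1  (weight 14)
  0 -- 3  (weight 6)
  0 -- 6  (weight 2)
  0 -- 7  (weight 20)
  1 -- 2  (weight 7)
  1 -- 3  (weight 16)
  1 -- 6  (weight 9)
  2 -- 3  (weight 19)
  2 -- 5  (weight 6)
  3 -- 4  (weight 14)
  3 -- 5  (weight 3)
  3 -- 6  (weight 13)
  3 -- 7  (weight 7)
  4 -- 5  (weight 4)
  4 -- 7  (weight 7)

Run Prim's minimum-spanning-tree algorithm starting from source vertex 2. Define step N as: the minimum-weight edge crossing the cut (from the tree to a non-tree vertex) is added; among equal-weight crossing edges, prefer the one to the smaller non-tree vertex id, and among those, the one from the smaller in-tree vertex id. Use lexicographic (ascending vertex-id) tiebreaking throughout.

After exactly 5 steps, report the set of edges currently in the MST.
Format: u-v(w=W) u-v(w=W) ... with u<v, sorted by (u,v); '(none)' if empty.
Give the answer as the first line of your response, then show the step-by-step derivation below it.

0-3(w=6) 0-6(w=2) 2-5(w=6) 3-5(w=3) 4-5(w=4)

step 1: add edge 2-5 (w=6); MST = {2-5(w=6)}
step 2: add edge 3-5 (w=3); MST = {2-5(w=6) 3-5(w=3)}
step 3: add edge 4-5 (w=4); MST = {2-5(w=6) 3-5(w=3) 4-5(w=4)}
step 4: add edge 0-3 (w=6); MST = {0-3(w=6) 2-5(w=6) 3-5(w=3) 4-5(w=4)}
step 5: add edge 0-6 (w=2); MST = {0-3(w=6) 0-6(w=2) 2-5(w=6) 3-5(w=3) 4-5(w=4)}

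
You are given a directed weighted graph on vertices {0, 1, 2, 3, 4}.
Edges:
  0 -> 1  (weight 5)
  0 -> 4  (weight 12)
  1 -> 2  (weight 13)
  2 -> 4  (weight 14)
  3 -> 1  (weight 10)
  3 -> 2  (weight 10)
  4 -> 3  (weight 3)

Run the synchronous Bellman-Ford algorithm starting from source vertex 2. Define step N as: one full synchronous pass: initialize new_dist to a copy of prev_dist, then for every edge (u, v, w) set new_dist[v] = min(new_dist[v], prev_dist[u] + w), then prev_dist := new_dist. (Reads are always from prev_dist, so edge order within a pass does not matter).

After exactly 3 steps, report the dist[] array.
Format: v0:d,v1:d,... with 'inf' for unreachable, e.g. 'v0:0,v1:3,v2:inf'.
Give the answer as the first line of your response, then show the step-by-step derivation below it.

v0:inf,v1:27,v2:0,v3:17,v4:14

step 1: dist = v0:inf,v1:inf,v2:0,v3:inf,v4:14
step 2: dist = v0:inf,v1:inf,v2:0,v3:17,v4:14
step 3: dist = v0:inf,v1:27,v2:0,v3:17,v4:14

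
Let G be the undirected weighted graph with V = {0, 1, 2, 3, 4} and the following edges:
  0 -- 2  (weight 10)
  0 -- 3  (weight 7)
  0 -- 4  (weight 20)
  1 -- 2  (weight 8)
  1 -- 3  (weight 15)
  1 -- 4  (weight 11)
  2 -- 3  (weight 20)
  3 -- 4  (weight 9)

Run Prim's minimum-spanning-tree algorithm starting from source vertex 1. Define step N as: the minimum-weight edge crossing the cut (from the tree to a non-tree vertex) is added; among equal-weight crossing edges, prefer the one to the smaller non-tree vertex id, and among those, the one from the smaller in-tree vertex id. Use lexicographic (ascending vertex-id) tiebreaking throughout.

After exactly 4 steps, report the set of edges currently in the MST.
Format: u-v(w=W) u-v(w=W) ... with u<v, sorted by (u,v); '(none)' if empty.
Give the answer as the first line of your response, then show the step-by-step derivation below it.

0-2(w=10) 0-3(w=7) 1-2(w=8) 3-4(w=9)

step 1: add edge 1-2 (w=8); MST = {1-2(w=8)}
step 2: add edge 0-2 (w=10); MST = {0-2(w=10) 1-2(w=8)}
step 3: add edge 0-3 (w=7); MST = {0-2(w=10) 0-3(w=7) 1-2(w=8)}
step 4: add edge 3-4 (w=9); MST = {0-2(w=10) 0-3(w=7) 1-2(w=8) 3-4(w=9)}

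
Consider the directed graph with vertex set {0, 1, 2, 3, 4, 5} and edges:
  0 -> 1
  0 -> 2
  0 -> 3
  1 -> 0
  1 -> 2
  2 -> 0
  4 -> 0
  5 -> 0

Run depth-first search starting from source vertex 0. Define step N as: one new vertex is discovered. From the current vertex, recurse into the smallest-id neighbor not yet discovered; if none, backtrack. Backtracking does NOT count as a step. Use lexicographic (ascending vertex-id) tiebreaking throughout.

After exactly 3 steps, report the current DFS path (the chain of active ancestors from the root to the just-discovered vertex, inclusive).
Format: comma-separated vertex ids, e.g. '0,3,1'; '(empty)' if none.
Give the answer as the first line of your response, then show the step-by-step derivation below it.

0,1,2

step 1: discover 0; path=0; order=0
step 2: discover 1; path=0>1; order=0,1
step 3: discover 2; path=0>1>2; order=0,1,2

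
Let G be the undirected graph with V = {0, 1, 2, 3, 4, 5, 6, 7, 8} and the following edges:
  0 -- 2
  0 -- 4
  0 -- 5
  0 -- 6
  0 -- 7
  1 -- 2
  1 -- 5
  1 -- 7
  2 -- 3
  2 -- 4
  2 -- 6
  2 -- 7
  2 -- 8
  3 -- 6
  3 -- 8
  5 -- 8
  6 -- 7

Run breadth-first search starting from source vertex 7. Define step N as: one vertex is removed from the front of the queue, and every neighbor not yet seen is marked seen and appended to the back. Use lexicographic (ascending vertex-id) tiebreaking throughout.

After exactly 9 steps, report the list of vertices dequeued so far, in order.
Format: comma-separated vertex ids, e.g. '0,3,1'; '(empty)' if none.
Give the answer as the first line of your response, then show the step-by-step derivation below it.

7,0,1,2,6,4,5,3,8

step 1: dequeue 7; queue=[0,1,2,6]; order=7
step 2: dequeue 0; queue=[1,2,6,4,5]; order=7,0
step 3: dequeue 1; queue=[2,6,4,5]; order=7,0,1
step 4: dequeue 2; queue=[6,4,5,3,8]; order=7,0,1,2
step 5: dequeue 6; queue=[4,5,3,8]; order=7,0,1,2,6
step 6: dequeue 4; queue=[5,3,8]; order=7,0,1,2,6,4
step 7: dequeue 5; queue=[3,8]; order=7,0,1,2,6,4,5
step 8: dequeue 3; queue=[8]; order=7,0,1,2,6,4,5,3
step 9: dequeue 8; queue=[(empty)]; order=7,0,1,2,6,4,5,3,8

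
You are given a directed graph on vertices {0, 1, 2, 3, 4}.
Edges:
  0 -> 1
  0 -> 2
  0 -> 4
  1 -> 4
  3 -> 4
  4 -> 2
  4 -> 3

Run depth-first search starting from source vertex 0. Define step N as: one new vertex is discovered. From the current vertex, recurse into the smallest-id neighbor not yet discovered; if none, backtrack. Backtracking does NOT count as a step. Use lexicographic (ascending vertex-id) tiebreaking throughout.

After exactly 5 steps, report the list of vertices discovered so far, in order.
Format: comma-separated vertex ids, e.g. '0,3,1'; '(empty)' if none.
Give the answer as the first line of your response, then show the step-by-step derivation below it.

0,1,4,2,3

step 1: discover 0; path=0; order=0
step 2: discover 1; path=0>1; order=0,1
step 3: discover 4; path=0>1>4; order=0,1,4
step 4: discover 2; path=0>1>4>2; order=0,1,4,2
step 5: discover 3; path=0>1>4>3; order=0,1,4,2,3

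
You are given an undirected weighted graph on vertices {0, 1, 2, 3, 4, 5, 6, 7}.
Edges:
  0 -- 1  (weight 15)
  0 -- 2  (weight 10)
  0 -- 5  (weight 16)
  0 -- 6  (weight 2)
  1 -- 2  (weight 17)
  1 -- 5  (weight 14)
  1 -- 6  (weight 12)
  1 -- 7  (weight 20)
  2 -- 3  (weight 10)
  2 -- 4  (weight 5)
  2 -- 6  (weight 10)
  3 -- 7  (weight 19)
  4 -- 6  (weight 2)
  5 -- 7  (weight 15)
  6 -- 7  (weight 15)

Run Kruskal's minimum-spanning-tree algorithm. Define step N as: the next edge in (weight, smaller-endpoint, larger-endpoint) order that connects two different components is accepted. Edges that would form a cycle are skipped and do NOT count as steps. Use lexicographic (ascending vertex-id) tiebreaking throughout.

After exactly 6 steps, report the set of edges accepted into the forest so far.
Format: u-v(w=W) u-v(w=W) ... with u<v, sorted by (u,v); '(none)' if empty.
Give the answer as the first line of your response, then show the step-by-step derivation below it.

0-6(w=2) 1-5(w=14) 1-6(w=12) 2-3(w=10) 2-4(w=5) 4-6(w=2)

step 1: add edge 0-6 (w=2); MST = {0-6(w=2)}
step 2: add edge 4-6 (w=2); MST = {0-6(w=2) 4-6(w=2)}
step 3: add edge 2-4 (w=5); MST = {0-6(w=2) 2-4(w=5) 4-6(w=2)}
step 4: add edge 2-3 (w=10); MST = {0-6(w=2) 2-3(w=10) 2-4(w=5) 4-6(w=2)}
step 5: add edge 1-6 (w=12); MST = {0-6(w=2) 1-6(w=12) 2-3(w=10) 2-4(w=5) 4-6(w=2)}
step 6: add edge 1-5 (w=14); MST = {0-6(w=2) 1-5(w=14) 1-6(w=12) 2-3(w=10) 2-4(w=5) 4-6(w=2)}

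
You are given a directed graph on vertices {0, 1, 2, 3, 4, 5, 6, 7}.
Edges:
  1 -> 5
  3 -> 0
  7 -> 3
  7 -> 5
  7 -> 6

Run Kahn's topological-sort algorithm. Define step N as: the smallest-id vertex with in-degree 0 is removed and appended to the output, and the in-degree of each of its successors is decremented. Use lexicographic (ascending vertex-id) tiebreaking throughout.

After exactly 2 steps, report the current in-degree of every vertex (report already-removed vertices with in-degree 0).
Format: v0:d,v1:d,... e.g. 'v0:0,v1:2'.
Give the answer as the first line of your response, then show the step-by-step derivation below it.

v0:1,v1:0,v2:0,v3:1,v4:0,v5:1,v6:1,v7:0

step 1: output 1; order=[1]; indeg=(1,0,0,1,0,1,1,0)
step 2: output 2; order=[1,2]; indeg=(1,0,0,1,0,1,1,0)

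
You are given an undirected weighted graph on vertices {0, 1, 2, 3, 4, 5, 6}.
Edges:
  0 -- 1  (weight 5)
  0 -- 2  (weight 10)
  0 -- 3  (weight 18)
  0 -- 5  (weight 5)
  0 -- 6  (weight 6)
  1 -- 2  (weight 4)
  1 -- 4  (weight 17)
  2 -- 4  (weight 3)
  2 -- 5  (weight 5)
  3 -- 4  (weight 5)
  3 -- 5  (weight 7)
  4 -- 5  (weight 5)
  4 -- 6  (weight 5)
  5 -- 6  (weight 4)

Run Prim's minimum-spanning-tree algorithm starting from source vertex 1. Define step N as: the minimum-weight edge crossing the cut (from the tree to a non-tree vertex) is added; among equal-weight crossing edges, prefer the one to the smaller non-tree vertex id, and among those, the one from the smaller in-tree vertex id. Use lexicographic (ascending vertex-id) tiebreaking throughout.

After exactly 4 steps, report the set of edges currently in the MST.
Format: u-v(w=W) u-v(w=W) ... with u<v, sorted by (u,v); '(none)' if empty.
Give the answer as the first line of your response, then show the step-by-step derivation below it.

0-1(w=5) 1-2(w=4) 2-4(w=3) 3-4(w=5)

step 1: add edge 1-2 (w=4); MST = {1-2(w=4)}
step 2: add edge 2-4 (w=3); MST = {1-2(w=4) 2-4(w=3)}
step 3: add edge 0-1 (w=5); MST = {0-1(w=5) 1-2(w=4) 2-4(w=3)}
step 4: add edge 3-4 (w=5); MST = {0-1(w=5) 1-2(w=4) 2-4(w=3) 3-4(w=5)}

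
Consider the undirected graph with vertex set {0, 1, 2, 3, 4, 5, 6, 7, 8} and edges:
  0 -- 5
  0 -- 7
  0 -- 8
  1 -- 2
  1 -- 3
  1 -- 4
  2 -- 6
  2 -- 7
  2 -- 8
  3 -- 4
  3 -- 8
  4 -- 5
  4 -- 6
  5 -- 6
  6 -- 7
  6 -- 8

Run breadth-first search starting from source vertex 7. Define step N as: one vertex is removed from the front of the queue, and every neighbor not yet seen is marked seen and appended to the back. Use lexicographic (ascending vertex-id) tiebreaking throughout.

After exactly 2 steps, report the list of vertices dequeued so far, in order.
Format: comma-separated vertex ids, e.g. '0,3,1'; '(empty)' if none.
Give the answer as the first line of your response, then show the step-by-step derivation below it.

7,0

step 1: dequeue 7; queue=[0,2,6]; order=7
step 2: dequeue 0; queue=[2,6,5,8]; order=7,0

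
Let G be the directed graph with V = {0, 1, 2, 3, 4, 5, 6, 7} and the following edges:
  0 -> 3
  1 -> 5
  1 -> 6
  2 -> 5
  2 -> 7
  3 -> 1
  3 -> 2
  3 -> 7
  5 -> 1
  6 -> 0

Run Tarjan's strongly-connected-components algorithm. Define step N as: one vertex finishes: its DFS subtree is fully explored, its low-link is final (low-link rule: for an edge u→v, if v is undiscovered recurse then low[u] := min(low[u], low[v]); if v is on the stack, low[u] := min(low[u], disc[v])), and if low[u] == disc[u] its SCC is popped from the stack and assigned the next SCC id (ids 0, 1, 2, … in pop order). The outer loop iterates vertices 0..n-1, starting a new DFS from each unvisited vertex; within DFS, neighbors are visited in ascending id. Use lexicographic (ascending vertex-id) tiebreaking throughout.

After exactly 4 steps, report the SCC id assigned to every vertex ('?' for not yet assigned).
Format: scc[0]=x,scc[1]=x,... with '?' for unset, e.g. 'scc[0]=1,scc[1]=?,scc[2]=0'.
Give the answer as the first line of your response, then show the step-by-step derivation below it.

scc[0]=?,scc[1]=?,scc[2]=?,scc[3]=?,scc[4]=?,scc[5]=?,scc[6]=?,scc[7]=0

step 1: low=(low[0]=0,low[1]=2,low[2]=?,low[3]=1,low[4]=?,low[5]=2,low[6]=?,low[7]=?); scc=(scc[0]=?,scc[1]=?,scc[2]=?,scc[3]=?,scc[4]=?,scc[5]=?,scc[6]=?,scc[7]=?)
step 2: low=(low[0]=0,low[1]=2,low[2]=?,low[3]=1,low[4]=?,low[5]=2,low[6]=0,low[7]=?); scc=(scc[0]=?,scc[1]=?,scc[2]=?,scc[3]=?,scc[4]=?,scc[5]=?,scc[6]=?,scc[7]=?)
step 3: low=(low[0]=0,low[1]=0,low[2]=?,low[3]=1,low[4]=?,low[5]=2,low[6]=0,low[7]=?); scc=(scc[0]=?,scc[1]=?,scc[2]=?,scc[3]=?,scc[4]=?,scc[5]=?,scc[6]=?,scc[7]=?)
step 4: low=(low[0]=0,low[1]=0,low[2]=3,low[3]=0,low[4]=?,low[5]=2,low[6]=0,low[7]=6); scc=(scc[0]=?,scc[1]=?,scc[2]=?,scc[3]=?,scc[4]=?,scc[5]=?,scc[6]=?,scc[7]=0)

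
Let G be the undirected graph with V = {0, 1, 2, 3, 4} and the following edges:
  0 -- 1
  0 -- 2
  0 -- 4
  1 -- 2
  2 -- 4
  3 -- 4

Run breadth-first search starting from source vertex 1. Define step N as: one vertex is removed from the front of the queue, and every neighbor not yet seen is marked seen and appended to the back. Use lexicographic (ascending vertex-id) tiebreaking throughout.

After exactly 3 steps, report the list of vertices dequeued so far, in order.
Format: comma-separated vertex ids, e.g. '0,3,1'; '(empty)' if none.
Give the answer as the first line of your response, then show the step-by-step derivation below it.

1,0,2

step 1: dequeue 1; queue=[0,2]; order=1
step 2: dequeue 0; queue=[2,4]; order=1,0
step 3: dequeue 2; queue=[4]; order=1,0,2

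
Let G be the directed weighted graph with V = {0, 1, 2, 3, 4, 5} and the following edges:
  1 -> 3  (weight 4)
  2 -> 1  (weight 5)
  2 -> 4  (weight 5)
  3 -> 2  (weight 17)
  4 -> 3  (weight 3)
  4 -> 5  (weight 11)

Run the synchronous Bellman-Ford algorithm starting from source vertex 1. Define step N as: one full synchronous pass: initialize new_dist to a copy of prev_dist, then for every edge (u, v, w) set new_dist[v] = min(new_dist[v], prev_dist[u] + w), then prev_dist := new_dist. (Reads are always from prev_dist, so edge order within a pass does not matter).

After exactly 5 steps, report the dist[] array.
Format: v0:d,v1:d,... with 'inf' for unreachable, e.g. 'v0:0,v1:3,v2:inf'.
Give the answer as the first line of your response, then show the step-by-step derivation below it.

v0:inf,v1:0,v2:21,v3:4,v4:26,v5:37

step 1: dist = v0:inf,v1:0,v2:inf,v3:4,v4:inf,v5:inf
step 2: dist = v0:inf,v1:0,v2:21,v3:4,v4:inf,v5:inf
step 3: dist = v0:inf,v1:0,v2:21,v3:4,v4:26,v5:inf
step 4: dist = v0:inf,v1:0,v2:21,v3:4,v4:26,v5:37
step 5: dist = v0:inf,v1:0,v2:21,v3:4,v4:26,v5:37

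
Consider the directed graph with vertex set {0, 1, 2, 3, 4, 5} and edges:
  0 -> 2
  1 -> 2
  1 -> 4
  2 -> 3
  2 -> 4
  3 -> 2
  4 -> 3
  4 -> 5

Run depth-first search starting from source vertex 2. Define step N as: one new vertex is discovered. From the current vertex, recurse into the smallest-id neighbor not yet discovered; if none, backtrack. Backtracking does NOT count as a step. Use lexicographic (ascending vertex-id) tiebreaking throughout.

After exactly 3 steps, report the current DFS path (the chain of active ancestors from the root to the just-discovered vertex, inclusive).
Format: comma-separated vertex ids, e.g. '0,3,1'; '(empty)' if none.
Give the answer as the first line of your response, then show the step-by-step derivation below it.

2,4

step 1: discover 2; path=2; order=2
step 2: discover 3; path=2>3; order=2,3
step 3: discover 4; path=2>4; order=2,3,4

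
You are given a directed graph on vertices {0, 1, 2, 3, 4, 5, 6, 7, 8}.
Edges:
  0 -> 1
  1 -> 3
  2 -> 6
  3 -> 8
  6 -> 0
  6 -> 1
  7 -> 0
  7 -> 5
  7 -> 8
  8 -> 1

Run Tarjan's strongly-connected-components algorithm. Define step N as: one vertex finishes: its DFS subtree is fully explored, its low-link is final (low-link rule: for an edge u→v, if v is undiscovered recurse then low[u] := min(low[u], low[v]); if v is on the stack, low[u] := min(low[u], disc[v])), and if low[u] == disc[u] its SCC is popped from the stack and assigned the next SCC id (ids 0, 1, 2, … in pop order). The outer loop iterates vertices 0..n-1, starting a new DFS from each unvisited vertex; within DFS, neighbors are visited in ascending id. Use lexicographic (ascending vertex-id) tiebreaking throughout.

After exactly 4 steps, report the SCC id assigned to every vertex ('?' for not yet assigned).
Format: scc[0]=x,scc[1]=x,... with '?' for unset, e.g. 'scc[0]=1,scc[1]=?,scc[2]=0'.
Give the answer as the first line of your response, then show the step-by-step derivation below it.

scc[0]=1,scc[1]=0,scc[2]=?,scc[3]=0,scc[4]=?,scc[5]=?,scc[6]=?,scc[7]=?,scc[8]=0

step 1: low=(low[0]=0,low[1]=1,low[2]=?,low[3]=2,low[4]=?,low[5]=?,low[6]=?,low[7]=?,low[8]=1); scc=(scc[0]=?,scc[1]=?,scc[2]=?,scc[3]=?,scc[4]=?,scc[5]=?,scc[6]=?,scc[7]=?,scc[8]=?)
step 2: low=(low[0]=0,low[1]=1,low[2]=?,low[3]=1,low[4]=?,low[5]=?,low[6]=?,low[7]=?,low[8]=1); scc=(scc[0]=?,scc[1]=?,scc[2]=?,scc[3]=?,scc[4]=?,scc[5]=?,scc[6]=?,scc[7]=?,scc[8]=?)
step 3: low=(low[0]=0,low[1]=1,low[2]=?,low[3]=1,low[4]=?,low[5]=?,low[6]=?,low[7]=?,low[8]=1); scc=(scc[0]=?,scc[1]=0,scc[2]=?,scc[3]=0,scc[4]=?,scc[5]=?,scc[6]=?,scc[7]=?,scc[8]=0)
step 4: low=(low[0]=0,low[1]=1,low[2]=?,low[3]=1,low[4]=?,low[5]=?,low[6]=?,low[7]=?,low[8]=1); scc=(scc[0]=1,scc[1]=0,scc[2]=?,scc[3]=0,scc[4]=?,scc[5]=?,scc[6]=?,scc[7]=?,scc[8]=0)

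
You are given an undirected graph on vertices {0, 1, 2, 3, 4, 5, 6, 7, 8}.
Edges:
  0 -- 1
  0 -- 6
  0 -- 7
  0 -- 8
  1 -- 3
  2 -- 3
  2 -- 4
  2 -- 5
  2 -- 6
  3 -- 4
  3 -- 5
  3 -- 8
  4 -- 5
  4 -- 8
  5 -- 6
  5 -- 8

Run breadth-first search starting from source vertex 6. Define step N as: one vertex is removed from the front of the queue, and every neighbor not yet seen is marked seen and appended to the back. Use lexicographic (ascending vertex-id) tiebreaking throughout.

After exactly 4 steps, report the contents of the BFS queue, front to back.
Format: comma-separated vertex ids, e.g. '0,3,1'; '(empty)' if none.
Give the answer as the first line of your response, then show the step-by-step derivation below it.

1,7,8,3,4

step 1: dequeue 6; queue=[0,2,5]; order=6
step 2: dequeue 0; queue=[2,5,1,7,8]; order=6,0
step 3: dequeue 2; queue=[5,1,7,8,3,4]; order=6,0,2
step 4: dequeue 5; queue=[1,7,8,3,4]; order=6,0,2,5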